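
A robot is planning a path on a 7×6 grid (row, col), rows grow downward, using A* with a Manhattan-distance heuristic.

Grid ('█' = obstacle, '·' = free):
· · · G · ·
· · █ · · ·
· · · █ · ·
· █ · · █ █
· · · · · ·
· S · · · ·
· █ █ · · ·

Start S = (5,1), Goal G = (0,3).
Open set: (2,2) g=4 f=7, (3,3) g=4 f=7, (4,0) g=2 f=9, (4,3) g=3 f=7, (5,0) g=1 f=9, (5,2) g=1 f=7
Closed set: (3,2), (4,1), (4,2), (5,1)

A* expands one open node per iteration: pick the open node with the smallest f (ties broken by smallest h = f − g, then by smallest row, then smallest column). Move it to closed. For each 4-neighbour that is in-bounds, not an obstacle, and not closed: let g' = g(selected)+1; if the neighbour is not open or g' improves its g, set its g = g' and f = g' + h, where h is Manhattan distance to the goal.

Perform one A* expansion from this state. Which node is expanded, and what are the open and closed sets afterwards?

step 1: expand (2,2) (f=7, h=3) → closed; open now [(2,1) g=5 f=9, (3,3) g=4 f=7, (4,0) g=2 f=9, (4,3) g=3 f=7, (5,0) g=1 f=9, (5,2) g=1 f=7]

expanded=(2,2); open=[(2,1) g=5 f=9, (3,3) g=4 f=7, (4,0) g=2 f=9, (4,3) g=3 f=7, (5,0) g=1 f=9, (5,2) g=1 f=7]; closed=[(2,2), (3,2), (4,1), (4,2), (5,1)]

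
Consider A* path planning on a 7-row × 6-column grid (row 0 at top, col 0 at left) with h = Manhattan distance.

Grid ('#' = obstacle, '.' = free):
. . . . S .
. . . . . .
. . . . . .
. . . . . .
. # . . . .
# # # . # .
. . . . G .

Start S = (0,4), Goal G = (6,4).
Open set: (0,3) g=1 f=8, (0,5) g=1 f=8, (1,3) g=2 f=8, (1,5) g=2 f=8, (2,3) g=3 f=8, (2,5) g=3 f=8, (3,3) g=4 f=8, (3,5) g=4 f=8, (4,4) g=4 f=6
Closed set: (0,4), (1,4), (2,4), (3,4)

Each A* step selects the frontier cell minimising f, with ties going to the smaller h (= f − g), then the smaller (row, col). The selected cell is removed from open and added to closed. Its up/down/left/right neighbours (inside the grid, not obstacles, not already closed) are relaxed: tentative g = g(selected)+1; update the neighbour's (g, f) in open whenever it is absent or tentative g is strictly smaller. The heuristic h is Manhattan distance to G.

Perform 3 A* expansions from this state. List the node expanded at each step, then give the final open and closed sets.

order=[(4,4) → (4,3) → (5,3)]; open=[(0,3) g=1 f=8, (0,5) g=1 f=8, (1,3) g=2 f=8, (1,5) g=2 f=8, (2,3) g=3 f=8, (2,5) g=3 f=8, (3,3) g=4 f=8, (3,5) g=4 f=8, (4,2) g=6 f=10, (4,5) g=5 f=8, (6,3) g=7 f=8]; closed=[(0,4), (1,4), (2,4), (3,4), (4,3), (4,4), (5,3)]

step 1: expand (4,4) (f=6, h=2) → closed; open now [(0,3) g=1 f=8, (0,5) g=1 f=8, (1,3) g=2 f=8, (1,5) g=2 f=8, (2,3) g=3 f=8, (2,5) g=3 f=8, (3,3) g=4 f=8, (3,5) g=4 f=8, (4,3) g=5 f=8, (4,5) g=5 f=8]
step 2: expand (4,3) (f=8, h=3) → closed; open now [(0,3) g=1 f=8, (0,5) g=1 f=8, (1,3) g=2 f=8, (1,5) g=2 f=8, (2,3) g=3 f=8, (2,5) g=3 f=8, (3,3) g=4 f=8, (3,5) g=4 f=8, (4,2) g=6 f=10, (4,5) g=5 f=8, (5,3) g=6 f=8]
step 3: expand (5,3) (f=8, h=2) → closed; open now [(0,3) g=1 f=8, (0,5) g=1 f=8, (1,3) g=2 f=8, (1,5) g=2 f=8, (2,3) g=3 f=8, (2,5) g=3 f=8, (3,3) g=4 f=8, (3,5) g=4 f=8, (4,2) g=6 f=10, (4,5) g=5 f=8, (6,3) g=7 f=8]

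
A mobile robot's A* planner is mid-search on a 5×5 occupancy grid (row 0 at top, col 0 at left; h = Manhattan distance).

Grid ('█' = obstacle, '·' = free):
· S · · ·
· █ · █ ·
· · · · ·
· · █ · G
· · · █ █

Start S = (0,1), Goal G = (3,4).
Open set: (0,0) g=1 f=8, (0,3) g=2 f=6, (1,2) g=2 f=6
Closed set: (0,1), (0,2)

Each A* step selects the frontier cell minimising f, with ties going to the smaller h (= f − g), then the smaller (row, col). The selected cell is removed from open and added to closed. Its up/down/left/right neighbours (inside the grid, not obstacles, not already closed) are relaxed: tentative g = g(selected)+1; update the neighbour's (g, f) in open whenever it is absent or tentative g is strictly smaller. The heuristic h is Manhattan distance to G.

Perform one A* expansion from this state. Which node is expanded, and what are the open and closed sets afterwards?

step 1: expand (0,3) (f=6, h=4) → closed; open now [(0,0) g=1 f=8, (0,4) g=3 f=6, (1,2) g=2 f=6]

expanded=(0,3); open=[(0,0) g=1 f=8, (0,4) g=3 f=6, (1,2) g=2 f=6]; closed=[(0,1), (0,2), (0,3)]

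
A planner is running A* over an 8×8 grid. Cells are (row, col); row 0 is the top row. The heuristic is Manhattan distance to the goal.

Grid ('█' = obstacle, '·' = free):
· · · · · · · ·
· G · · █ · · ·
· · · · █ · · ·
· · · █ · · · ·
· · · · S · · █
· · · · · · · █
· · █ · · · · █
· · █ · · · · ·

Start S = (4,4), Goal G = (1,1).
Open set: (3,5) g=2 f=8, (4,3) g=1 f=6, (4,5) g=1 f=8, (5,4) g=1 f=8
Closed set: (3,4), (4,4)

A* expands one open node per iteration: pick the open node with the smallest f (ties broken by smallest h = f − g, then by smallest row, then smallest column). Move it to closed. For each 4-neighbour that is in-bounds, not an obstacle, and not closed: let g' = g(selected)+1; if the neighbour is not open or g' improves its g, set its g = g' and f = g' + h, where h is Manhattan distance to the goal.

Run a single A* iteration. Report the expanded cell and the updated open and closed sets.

expanded=(4,3); open=[(3,5) g=2 f=8, (4,2) g=2 f=6, (4,5) g=1 f=8, (5,3) g=2 f=8, (5,4) g=1 f=8]; closed=[(3,4), (4,3), (4,4)]

step 1: expand (4,3) (f=6, h=5) → closed; open now [(3,5) g=2 f=8, (4,2) g=2 f=6, (4,5) g=1 f=8, (5,3) g=2 f=8, (5,4) g=1 f=8]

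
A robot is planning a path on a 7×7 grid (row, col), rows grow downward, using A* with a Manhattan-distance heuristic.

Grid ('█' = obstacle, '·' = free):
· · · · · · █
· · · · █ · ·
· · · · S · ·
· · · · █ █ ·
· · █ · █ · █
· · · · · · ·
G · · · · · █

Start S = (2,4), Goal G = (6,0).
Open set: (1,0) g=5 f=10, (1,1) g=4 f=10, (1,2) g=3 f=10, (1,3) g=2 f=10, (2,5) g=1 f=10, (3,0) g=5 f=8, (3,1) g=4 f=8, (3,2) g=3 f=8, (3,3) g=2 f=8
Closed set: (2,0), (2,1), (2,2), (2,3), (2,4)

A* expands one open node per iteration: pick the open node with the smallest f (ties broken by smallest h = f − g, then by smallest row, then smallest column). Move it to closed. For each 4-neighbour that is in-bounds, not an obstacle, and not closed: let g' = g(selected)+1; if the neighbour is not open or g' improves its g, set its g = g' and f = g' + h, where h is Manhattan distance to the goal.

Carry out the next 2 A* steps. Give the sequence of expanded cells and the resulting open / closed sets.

order=[(3,0) → (4,0)]; open=[(1,0) g=5 f=10, (1,1) g=4 f=10, (1,2) g=3 f=10, (1,3) g=2 f=10, (2,5) g=1 f=10, (3,1) g=4 f=8, (3,2) g=3 f=8, (3,3) g=2 f=8, (4,1) g=7 f=10, (5,0) g=7 f=8]; closed=[(2,0), (2,1), (2,2), (2,3), (2,4), (3,0), (4,0)]

step 1: expand (3,0) (f=8, h=3) → closed; open now [(1,0) g=5 f=10, (1,1) g=4 f=10, (1,2) g=3 f=10, (1,3) g=2 f=10, (2,5) g=1 f=10, (3,1) g=4 f=8, (3,2) g=3 f=8, (3,3) g=2 f=8, (4,0) g=6 f=8]
step 2: expand (4,0) (f=8, h=2) → closed; open now [(1,0) g=5 f=10, (1,1) g=4 f=10, (1,2) g=3 f=10, (1,3) g=2 f=10, (2,5) g=1 f=10, (3,1) g=4 f=8, (3,2) g=3 f=8, (3,3) g=2 f=8, (4,1) g=7 f=10, (5,0) g=7 f=8]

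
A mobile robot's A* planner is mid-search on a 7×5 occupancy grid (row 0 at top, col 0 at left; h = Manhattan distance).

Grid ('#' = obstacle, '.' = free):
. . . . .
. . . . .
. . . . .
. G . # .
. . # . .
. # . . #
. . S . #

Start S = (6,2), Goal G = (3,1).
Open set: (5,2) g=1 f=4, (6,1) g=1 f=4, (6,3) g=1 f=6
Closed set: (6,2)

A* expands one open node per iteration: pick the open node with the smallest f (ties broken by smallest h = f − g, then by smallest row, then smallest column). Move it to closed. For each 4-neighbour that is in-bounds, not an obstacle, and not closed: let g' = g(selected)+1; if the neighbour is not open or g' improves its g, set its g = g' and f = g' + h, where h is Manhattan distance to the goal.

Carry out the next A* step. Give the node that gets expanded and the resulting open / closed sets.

expanded=(5,2); open=[(5,3) g=2 f=6, (6,1) g=1 f=4, (6,3) g=1 f=6]; closed=[(5,2), (6,2)]

step 1: expand (5,2) (f=4, h=3) → closed; open now [(5,3) g=2 f=6, (6,1) g=1 f=4, (6,3) g=1 f=6]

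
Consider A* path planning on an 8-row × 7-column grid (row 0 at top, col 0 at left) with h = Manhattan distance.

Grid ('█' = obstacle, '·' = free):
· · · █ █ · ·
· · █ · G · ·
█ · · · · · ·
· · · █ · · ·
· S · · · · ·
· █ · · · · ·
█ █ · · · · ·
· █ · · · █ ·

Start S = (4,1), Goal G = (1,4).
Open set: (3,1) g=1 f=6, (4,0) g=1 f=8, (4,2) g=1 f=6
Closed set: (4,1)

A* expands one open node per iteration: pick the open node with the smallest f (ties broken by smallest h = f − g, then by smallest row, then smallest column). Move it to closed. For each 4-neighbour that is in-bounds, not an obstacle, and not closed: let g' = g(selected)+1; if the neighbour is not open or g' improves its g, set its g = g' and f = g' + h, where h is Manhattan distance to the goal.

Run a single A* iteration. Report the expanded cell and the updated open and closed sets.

expanded=(3,1); open=[(2,1) g=2 f=6, (3,0) g=2 f=8, (3,2) g=2 f=6, (4,0) g=1 f=8, (4,2) g=1 f=6]; closed=[(3,1), (4,1)]

step 1: expand (3,1) (f=6, h=5) → closed; open now [(2,1) g=2 f=6, (3,0) g=2 f=8, (3,2) g=2 f=6, (4,0) g=1 f=8, (4,2) g=1 f=6]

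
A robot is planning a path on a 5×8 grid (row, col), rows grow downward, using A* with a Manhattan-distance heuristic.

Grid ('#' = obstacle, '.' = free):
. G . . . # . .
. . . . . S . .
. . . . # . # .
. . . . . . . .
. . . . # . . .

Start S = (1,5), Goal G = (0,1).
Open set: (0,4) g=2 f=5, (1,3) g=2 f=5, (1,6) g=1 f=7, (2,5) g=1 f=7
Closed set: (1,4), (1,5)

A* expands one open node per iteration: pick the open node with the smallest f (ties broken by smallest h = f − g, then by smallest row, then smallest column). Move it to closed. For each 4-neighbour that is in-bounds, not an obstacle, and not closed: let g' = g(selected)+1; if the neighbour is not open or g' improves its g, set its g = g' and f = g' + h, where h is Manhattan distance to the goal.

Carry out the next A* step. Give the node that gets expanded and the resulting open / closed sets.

expanded=(0,4); open=[(0,3) g=3 f=5, (1,3) g=2 f=5, (1,6) g=1 f=7, (2,5) g=1 f=7]; closed=[(0,4), (1,4), (1,5)]

step 1: expand (0,4) (f=5, h=3) → closed; open now [(0,3) g=3 f=5, (1,3) g=2 f=5, (1,6) g=1 f=7, (2,5) g=1 f=7]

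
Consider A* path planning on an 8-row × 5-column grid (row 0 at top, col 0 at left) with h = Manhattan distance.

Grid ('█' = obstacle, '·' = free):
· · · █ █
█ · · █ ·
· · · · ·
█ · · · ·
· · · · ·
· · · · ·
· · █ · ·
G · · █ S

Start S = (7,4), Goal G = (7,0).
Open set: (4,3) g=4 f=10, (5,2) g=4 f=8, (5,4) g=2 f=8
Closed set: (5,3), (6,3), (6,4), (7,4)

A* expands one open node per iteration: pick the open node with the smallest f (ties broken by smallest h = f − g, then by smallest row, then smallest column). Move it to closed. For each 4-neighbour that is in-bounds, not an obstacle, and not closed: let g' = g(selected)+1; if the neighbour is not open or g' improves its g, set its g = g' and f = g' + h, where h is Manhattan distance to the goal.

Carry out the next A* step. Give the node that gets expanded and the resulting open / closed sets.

expanded=(5,2); open=[(4,2) g=5 f=10, (4,3) g=4 f=10, (5,1) g=5 f=8, (5,4) g=2 f=8]; closed=[(5,2), (5,3), (6,3), (6,4), (7,4)]

step 1: expand (5,2) (f=8, h=4) → closed; open now [(4,2) g=5 f=10, (4,3) g=4 f=10, (5,1) g=5 f=8, (5,4) g=2 f=8]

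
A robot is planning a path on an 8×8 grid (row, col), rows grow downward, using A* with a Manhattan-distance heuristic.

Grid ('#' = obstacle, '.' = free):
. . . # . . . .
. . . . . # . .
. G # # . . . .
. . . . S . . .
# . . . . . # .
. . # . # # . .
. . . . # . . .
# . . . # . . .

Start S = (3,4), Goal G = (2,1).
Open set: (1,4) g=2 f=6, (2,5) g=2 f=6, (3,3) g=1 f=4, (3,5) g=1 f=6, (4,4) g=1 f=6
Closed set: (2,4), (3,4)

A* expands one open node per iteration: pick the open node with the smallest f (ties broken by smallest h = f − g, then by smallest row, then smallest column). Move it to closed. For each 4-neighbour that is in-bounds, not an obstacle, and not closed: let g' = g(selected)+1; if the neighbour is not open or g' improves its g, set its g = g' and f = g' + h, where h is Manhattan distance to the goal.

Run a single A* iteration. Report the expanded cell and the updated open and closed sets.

expanded=(3,3); open=[(1,4) g=2 f=6, (2,5) g=2 f=6, (3,2) g=2 f=4, (3,5) g=1 f=6, (4,3) g=2 f=6, (4,4) g=1 f=6]; closed=[(2,4), (3,3), (3,4)]

step 1: expand (3,3) (f=4, h=3) → closed; open now [(1,4) g=2 f=6, (2,5) g=2 f=6, (3,2) g=2 f=4, (3,5) g=1 f=6, (4,3) g=2 f=6, (4,4) g=1 f=6]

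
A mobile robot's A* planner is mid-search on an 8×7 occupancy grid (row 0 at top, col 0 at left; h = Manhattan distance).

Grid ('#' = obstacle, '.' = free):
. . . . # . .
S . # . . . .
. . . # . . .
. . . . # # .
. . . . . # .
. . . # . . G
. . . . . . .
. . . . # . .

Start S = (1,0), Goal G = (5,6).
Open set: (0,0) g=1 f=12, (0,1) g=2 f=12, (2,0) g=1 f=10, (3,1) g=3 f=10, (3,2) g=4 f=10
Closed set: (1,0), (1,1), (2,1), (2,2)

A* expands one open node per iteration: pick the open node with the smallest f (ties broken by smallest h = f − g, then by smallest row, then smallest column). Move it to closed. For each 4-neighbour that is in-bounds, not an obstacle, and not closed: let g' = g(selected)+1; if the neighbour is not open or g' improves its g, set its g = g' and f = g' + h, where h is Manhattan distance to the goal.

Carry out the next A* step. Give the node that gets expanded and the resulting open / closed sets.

step 1: expand (3,2) (f=10, h=6) → closed; open now [(0,0) g=1 f=12, (0,1) g=2 f=12, (2,0) g=1 f=10, (3,1) g=3 f=10, (3,3) g=5 f=10, (4,2) g=5 f=10]

expanded=(3,2); open=[(0,0) g=1 f=12, (0,1) g=2 f=12, (2,0) g=1 f=10, (3,1) g=3 f=10, (3,3) g=5 f=10, (4,2) g=5 f=10]; closed=[(1,0), (1,1), (2,1), (2,2), (3,2)]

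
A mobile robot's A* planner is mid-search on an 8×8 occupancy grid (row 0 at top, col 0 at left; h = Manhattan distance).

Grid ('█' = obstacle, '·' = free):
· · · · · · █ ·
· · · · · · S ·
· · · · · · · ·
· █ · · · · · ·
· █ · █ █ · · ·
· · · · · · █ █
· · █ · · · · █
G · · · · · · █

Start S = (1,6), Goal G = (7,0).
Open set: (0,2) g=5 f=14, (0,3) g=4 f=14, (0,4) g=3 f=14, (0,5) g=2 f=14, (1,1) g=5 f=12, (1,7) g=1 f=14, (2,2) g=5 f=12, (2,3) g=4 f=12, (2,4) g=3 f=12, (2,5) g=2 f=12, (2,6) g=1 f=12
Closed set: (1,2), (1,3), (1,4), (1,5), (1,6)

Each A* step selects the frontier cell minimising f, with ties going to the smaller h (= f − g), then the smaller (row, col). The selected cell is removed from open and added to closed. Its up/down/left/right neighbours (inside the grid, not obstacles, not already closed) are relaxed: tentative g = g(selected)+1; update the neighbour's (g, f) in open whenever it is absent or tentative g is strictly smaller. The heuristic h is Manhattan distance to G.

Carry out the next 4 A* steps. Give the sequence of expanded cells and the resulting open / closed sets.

order=[(1,1) → (1,0) → (2,0) → (3,0)]; open=[(0,0) g=7 f=14, (0,1) g=6 f=14, (0,2) g=5 f=14, (0,3) g=4 f=14, (0,4) g=3 f=14, (0,5) g=2 f=14, (1,7) g=1 f=14, (2,1) g=6 f=12, (2,2) g=5 f=12, (2,3) g=4 f=12, (2,4) g=3 f=12, (2,5) g=2 f=12, (2,6) g=1 f=12, (4,0) g=9 f=12]; closed=[(1,0), (1,1), (1,2), (1,3), (1,4), (1,5), (1,6), (2,0), (3,0)]

step 1: expand (1,1) (f=12, h=7) → closed; open now [(0,1) g=6 f=14, (0,2) g=5 f=14, (0,3) g=4 f=14, (0,4) g=3 f=14, (0,5) g=2 f=14, (1,0) g=6 f=12, (1,7) g=1 f=14, (2,1) g=6 f=12, (2,2) g=5 f=12, (2,3) g=4 f=12, (2,4) g=3 f=12, (2,5) g=2 f=12, (2,6) g=1 f=12]
step 2: expand (1,0) (f=12, h=6) → closed; open now [(0,0) g=7 f=14, (0,1) g=6 f=14, (0,2) g=5 f=14, (0,3) g=4 f=14, (0,4) g=3 f=14, (0,5) g=2 f=14, (1,7) g=1 f=14, (2,0) g=7 f=12, (2,1) g=6 f=12, (2,2) g=5 f=12, (2,3) g=4 f=12, (2,4) g=3 f=12, (2,5) g=2 f=12, (2,6) g=1 f=12]
step 3: expand (2,0) (f=12, h=5) → closed; open now [(0,0) g=7 f=14, (0,1) g=6 f=14, (0,2) g=5 f=14, (0,3) g=4 f=14, (0,4) g=3 f=14, (0,5) g=2 f=14, (1,7) g=1 f=14, (2,1) g=6 f=12, (2,2) g=5 f=12, (2,3) g=4 f=12, (2,4) g=3 f=12, (2,5) g=2 f=12, (2,6) g=1 f=12, (3,0) g=8 f=12]
step 4: expand (3,0) (f=12, h=4) → closed; open now [(0,0) g=7 f=14, (0,1) g=6 f=14, (0,2) g=5 f=14, (0,3) g=4 f=14, (0,4) g=3 f=14, (0,5) g=2 f=14, (1,7) g=1 f=14, (2,1) g=6 f=12, (2,2) g=5 f=12, (2,3) g=4 f=12, (2,4) g=3 f=12, (2,5) g=2 f=12, (2,6) g=1 f=12, (4,0) g=9 f=12]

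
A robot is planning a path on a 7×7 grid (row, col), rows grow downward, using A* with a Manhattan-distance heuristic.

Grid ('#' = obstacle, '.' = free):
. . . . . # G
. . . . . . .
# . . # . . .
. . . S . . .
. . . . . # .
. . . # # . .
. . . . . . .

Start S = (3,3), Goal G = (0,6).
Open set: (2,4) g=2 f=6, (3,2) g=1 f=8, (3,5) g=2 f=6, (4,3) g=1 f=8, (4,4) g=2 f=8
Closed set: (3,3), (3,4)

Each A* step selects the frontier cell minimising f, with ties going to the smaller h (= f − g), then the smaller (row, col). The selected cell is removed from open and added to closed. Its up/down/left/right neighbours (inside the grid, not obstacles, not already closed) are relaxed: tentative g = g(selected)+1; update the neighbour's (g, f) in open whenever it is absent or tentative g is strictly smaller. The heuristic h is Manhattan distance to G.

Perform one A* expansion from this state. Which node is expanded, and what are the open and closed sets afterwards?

expanded=(2,4); open=[(1,4) g=3 f=6, (2,5) g=3 f=6, (3,2) g=1 f=8, (3,5) g=2 f=6, (4,3) g=1 f=8, (4,4) g=2 f=8]; closed=[(2,4), (3,3), (3,4)]

step 1: expand (2,4) (f=6, h=4) → closed; open now [(1,4) g=3 f=6, (2,5) g=3 f=6, (3,2) g=1 f=8, (3,5) g=2 f=6, (4,3) g=1 f=8, (4,4) g=2 f=8]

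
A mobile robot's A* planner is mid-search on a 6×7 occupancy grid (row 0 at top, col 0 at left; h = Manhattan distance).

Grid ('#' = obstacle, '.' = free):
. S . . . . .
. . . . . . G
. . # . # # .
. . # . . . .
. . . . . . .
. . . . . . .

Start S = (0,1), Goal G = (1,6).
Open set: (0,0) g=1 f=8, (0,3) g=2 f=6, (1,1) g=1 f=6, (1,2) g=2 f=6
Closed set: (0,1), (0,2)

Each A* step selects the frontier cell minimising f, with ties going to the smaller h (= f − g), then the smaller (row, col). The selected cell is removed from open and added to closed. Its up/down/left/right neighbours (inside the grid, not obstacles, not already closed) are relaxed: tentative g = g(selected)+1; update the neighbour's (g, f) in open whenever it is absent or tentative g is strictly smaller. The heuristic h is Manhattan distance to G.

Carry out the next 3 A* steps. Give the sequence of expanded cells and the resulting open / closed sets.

step 1: expand (0,3) (f=6, h=4) → closed; open now [(0,0) g=1 f=8, (0,4) g=3 f=6, (1,1) g=1 f=6, (1,2) g=2 f=6, (1,3) g=3 f=6]
step 2: expand (0,4) (f=6, h=3) → closed; open now [(0,0) g=1 f=8, (0,5) g=4 f=6, (1,1) g=1 f=6, (1,2) g=2 f=6, (1,3) g=3 f=6, (1,4) g=4 f=6]
step 3: expand (0,5) (f=6, h=2) → closed; open now [(0,0) g=1 f=8, (0,6) g=5 f=6, (1,1) g=1 f=6, (1,2) g=2 f=6, (1,3) g=3 f=6, (1,4) g=4 f=6, (1,5) g=5 f=6]

order=[(0,3) → (0,4) → (0,5)]; open=[(0,0) g=1 f=8, (0,6) g=5 f=6, (1,1) g=1 f=6, (1,2) g=2 f=6, (1,3) g=3 f=6, (1,4) g=4 f=6, (1,5) g=5 f=6]; closed=[(0,1), (0,2), (0,3), (0,4), (0,5)]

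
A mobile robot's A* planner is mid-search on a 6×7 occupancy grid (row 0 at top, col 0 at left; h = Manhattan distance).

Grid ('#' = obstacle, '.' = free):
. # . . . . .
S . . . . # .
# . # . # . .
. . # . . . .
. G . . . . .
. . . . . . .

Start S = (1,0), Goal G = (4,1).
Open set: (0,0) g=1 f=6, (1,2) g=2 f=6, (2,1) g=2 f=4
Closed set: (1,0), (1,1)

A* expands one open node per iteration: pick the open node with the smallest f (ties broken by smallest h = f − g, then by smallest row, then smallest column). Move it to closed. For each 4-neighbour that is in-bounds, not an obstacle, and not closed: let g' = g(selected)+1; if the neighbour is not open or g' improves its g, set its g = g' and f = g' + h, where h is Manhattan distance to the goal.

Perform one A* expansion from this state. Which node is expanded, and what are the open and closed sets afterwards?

expanded=(2,1); open=[(0,0) g=1 f=6, (1,2) g=2 f=6, (3,1) g=3 f=4]; closed=[(1,0), (1,1), (2,1)]

step 1: expand (2,1) (f=4, h=2) → closed; open now [(0,0) g=1 f=6, (1,2) g=2 f=6, (3,1) g=3 f=4]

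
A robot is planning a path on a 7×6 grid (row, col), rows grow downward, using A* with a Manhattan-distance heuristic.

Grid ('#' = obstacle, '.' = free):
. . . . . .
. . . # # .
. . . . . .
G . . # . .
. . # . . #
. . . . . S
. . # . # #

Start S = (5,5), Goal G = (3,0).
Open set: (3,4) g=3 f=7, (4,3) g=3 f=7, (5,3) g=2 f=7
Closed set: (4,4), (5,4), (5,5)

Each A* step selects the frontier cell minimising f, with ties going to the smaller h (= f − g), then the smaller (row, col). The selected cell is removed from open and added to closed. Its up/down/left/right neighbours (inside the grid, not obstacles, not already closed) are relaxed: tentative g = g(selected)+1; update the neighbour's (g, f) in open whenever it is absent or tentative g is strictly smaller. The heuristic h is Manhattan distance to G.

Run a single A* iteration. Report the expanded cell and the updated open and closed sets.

step 1: expand (3,4) (f=7, h=4) → closed; open now [(2,4) g=4 f=9, (3,5) g=4 f=9, (4,3) g=3 f=7, (5,3) g=2 f=7]

expanded=(3,4); open=[(2,4) g=4 f=9, (3,5) g=4 f=9, (4,3) g=3 f=7, (5,3) g=2 f=7]; closed=[(3,4), (4,4), (5,4), (5,5)]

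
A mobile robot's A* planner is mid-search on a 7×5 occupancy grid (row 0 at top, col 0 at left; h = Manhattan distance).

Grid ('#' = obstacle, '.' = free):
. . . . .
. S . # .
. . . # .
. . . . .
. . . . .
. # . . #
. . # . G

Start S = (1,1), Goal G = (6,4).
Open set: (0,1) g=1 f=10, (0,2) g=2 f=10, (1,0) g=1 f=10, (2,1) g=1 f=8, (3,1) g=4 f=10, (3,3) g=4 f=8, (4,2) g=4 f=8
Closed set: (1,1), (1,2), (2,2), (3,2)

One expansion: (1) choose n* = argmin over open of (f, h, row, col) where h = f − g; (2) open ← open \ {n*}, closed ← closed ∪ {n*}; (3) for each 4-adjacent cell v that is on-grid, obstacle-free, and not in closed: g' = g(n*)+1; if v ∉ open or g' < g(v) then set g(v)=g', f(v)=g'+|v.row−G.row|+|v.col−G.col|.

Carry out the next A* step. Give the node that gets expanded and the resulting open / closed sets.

step 1: expand (3,3) (f=8, h=4) → closed; open now [(0,1) g=1 f=10, (0,2) g=2 f=10, (1,0) g=1 f=10, (2,1) g=1 f=8, (3,1) g=4 f=10, (3,4) g=5 f=8, (4,2) g=4 f=8, (4,3) g=5 f=8]

expanded=(3,3); open=[(0,1) g=1 f=10, (0,2) g=2 f=10, (1,0) g=1 f=10, (2,1) g=1 f=8, (3,1) g=4 f=10, (3,4) g=5 f=8, (4,2) g=4 f=8, (4,3) g=5 f=8]; closed=[(1,1), (1,2), (2,2), (3,2), (3,3)]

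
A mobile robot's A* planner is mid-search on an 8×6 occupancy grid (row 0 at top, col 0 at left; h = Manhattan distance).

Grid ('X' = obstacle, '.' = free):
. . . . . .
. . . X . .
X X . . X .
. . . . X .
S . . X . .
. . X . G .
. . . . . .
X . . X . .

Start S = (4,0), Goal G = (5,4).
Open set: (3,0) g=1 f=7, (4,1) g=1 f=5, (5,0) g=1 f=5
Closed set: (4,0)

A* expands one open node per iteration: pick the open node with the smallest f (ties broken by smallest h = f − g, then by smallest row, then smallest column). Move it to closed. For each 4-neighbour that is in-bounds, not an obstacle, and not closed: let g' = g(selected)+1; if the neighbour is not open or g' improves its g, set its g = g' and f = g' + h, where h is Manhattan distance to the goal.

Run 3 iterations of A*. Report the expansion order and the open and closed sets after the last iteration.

order=[(4,1) → (4,2) → (5,1)]; open=[(3,0) g=1 f=7, (3,1) g=2 f=7, (3,2) g=3 f=7, (5,0) g=1 f=5, (6,1) g=3 f=7]; closed=[(4,0), (4,1), (4,2), (5,1)]

step 1: expand (4,1) (f=5, h=4) → closed; open now [(3,0) g=1 f=7, (3,1) g=2 f=7, (4,2) g=2 f=5, (5,0) g=1 f=5, (5,1) g=2 f=5]
step 2: expand (4,2) (f=5, h=3) → closed; open now [(3,0) g=1 f=7, (3,1) g=2 f=7, (3,2) g=3 f=7, (5,0) g=1 f=5, (5,1) g=2 f=5]
step 3: expand (5,1) (f=5, h=3) → closed; open now [(3,0) g=1 f=7, (3,1) g=2 f=7, (3,2) g=3 f=7, (5,0) g=1 f=5, (6,1) g=3 f=7]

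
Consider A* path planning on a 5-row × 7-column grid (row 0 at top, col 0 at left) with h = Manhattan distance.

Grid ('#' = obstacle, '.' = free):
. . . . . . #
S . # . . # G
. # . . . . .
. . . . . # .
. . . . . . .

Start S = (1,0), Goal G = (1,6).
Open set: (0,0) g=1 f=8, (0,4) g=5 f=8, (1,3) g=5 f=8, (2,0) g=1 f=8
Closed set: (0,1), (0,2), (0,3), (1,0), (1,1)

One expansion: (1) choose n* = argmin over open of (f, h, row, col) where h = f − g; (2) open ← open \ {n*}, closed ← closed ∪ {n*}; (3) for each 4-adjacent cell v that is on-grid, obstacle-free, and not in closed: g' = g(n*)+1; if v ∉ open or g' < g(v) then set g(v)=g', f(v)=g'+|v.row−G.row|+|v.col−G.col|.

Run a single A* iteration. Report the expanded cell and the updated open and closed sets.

step 1: expand (0,4) (f=8, h=3) → closed; open now [(0,0) g=1 f=8, (0,5) g=6 f=8, (1,3) g=5 f=8, (1,4) g=6 f=8, (2,0) g=1 f=8]

expanded=(0,4); open=[(0,0) g=1 f=8, (0,5) g=6 f=8, (1,3) g=5 f=8, (1,4) g=6 f=8, (2,0) g=1 f=8]; closed=[(0,1), (0,2), (0,3), (0,4), (1,0), (1,1)]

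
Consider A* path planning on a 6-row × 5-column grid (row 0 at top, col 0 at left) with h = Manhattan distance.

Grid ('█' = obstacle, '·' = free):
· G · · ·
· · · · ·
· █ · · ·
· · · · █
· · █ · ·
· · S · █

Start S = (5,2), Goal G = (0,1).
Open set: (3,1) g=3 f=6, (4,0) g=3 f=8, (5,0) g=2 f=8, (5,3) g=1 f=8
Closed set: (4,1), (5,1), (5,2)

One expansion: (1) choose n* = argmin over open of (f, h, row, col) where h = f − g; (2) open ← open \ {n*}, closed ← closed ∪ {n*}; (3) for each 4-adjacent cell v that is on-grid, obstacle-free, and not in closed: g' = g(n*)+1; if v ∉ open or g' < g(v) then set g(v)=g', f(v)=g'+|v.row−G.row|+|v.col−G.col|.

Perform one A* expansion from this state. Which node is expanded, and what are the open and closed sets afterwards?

expanded=(3,1); open=[(3,0) g=4 f=8, (3,2) g=4 f=8, (4,0) g=3 f=8, (5,0) g=2 f=8, (5,3) g=1 f=8]; closed=[(3,1), (4,1), (5,1), (5,2)]

step 1: expand (3,1) (f=6, h=3) → closed; open now [(3,0) g=4 f=8, (3,2) g=4 f=8, (4,0) g=3 f=8, (5,0) g=2 f=8, (5,3) g=1 f=8]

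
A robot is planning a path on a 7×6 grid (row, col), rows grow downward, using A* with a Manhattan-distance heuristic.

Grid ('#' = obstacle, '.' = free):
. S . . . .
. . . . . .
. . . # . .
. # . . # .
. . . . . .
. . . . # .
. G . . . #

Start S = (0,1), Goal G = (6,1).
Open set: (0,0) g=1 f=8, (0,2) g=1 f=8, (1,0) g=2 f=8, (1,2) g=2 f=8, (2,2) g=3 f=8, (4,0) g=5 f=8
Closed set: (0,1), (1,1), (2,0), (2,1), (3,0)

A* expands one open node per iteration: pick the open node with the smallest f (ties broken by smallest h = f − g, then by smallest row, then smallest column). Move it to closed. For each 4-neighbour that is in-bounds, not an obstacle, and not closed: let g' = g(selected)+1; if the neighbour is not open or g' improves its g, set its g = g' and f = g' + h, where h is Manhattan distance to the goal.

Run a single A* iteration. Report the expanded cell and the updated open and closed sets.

expanded=(4,0); open=[(0,0) g=1 f=8, (0,2) g=1 f=8, (1,0) g=2 f=8, (1,2) g=2 f=8, (2,2) g=3 f=8, (4,1) g=6 f=8, (5,0) g=6 f=8]; closed=[(0,1), (1,1), (2,0), (2,1), (3,0), (4,0)]

step 1: expand (4,0) (f=8, h=3) → closed; open now [(0,0) g=1 f=8, (0,2) g=1 f=8, (1,0) g=2 f=8, (1,2) g=2 f=8, (2,2) g=3 f=8, (4,1) g=6 f=8, (5,0) g=6 f=8]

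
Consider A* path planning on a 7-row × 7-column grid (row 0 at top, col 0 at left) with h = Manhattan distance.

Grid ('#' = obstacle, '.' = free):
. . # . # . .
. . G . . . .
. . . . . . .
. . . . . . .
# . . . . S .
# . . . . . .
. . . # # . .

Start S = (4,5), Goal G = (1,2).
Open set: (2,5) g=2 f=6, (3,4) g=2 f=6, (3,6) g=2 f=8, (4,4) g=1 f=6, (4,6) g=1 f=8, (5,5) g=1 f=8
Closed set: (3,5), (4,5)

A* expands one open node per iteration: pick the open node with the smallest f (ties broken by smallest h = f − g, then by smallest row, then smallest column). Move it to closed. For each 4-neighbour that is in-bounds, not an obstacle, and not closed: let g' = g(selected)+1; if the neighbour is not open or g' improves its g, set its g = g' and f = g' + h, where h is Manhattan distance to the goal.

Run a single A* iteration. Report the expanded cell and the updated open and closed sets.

step 1: expand (2,5) (f=6, h=4) → closed; open now [(1,5) g=3 f=6, (2,4) g=3 f=6, (2,6) g=3 f=8, (3,4) g=2 f=6, (3,6) g=2 f=8, (4,4) g=1 f=6, (4,6) g=1 f=8, (5,5) g=1 f=8]

expanded=(2,5); open=[(1,5) g=3 f=6, (2,4) g=3 f=6, (2,6) g=3 f=8, (3,4) g=2 f=6, (3,6) g=2 f=8, (4,4) g=1 f=6, (4,6) g=1 f=8, (5,5) g=1 f=8]; closed=[(2,5), (3,5), (4,5)]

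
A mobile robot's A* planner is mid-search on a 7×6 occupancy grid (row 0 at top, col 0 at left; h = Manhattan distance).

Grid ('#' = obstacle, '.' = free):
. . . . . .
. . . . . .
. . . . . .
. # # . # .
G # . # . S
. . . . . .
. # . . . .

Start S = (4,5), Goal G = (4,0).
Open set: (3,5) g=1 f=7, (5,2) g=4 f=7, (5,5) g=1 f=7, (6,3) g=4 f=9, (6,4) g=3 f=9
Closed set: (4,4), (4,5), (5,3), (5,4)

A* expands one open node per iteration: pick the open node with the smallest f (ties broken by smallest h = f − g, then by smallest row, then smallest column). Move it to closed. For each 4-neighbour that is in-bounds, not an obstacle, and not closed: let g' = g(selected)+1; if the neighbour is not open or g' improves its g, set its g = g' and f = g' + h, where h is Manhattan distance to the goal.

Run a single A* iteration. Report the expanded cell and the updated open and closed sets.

expanded=(5,2); open=[(3,5) g=1 f=7, (4,2) g=5 f=7, (5,1) g=5 f=7, (5,5) g=1 f=7, (6,2) g=5 f=9, (6,3) g=4 f=9, (6,4) g=3 f=9]; closed=[(4,4), (4,5), (5,2), (5,3), (5,4)]

step 1: expand (5,2) (f=7, h=3) → closed; open now [(3,5) g=1 f=7, (4,2) g=5 f=7, (5,1) g=5 f=7, (5,5) g=1 f=7, (6,2) g=5 f=9, (6,3) g=4 f=9, (6,4) g=3 f=9]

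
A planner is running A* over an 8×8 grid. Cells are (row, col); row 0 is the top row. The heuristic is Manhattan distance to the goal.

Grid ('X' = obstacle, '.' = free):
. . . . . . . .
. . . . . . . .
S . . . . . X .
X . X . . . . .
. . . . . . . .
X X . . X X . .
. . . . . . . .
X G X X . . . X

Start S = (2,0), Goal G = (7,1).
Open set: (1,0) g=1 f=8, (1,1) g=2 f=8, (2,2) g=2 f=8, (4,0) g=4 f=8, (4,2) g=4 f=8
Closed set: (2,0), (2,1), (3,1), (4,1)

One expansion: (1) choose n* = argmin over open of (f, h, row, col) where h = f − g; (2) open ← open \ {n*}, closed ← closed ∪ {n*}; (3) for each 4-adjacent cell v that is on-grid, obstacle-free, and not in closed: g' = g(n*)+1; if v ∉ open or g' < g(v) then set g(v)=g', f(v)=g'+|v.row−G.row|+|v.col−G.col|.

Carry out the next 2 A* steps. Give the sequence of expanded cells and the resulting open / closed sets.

step 1: expand (4,0) (f=8, h=4) → closed; open now [(1,0) g=1 f=8, (1,1) g=2 f=8, (2,2) g=2 f=8, (4,2) g=4 f=8]
step 2: expand (4,2) (f=8, h=4) → closed; open now [(1,0) g=1 f=8, (1,1) g=2 f=8, (2,2) g=2 f=8, (4,3) g=5 f=10, (5,2) g=5 f=8]

order=[(4,0) → (4,2)]; open=[(1,0) g=1 f=8, (1,1) g=2 f=8, (2,2) g=2 f=8, (4,3) g=5 f=10, (5,2) g=5 f=8]; closed=[(2,0), (2,1), (3,1), (4,0), (4,1), (4,2)]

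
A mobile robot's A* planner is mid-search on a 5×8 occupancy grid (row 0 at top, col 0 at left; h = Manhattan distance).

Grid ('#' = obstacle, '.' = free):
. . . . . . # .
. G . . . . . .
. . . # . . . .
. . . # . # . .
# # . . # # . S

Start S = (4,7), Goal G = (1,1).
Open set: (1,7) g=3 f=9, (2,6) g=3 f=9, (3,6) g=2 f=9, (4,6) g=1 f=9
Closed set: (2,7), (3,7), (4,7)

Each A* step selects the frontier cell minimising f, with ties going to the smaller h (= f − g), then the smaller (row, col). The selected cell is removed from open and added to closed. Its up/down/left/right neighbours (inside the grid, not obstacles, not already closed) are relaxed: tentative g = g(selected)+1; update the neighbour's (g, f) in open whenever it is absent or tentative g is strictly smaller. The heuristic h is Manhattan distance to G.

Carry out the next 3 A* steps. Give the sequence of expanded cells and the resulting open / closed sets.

order=[(1,7) → (1,6) → (1,5)]; open=[(0,5) g=6 f=11, (0,7) g=4 f=11, (1,4) g=6 f=9, (2,5) g=6 f=11, (2,6) g=3 f=9, (3,6) g=2 f=9, (4,6) g=1 f=9]; closed=[(1,5), (1,6), (1,7), (2,7), (3,7), (4,7)]

step 1: expand (1,7) (f=9, h=6) → closed; open now [(0,7) g=4 f=11, (1,6) g=4 f=9, (2,6) g=3 f=9, (3,6) g=2 f=9, (4,6) g=1 f=9]
step 2: expand (1,6) (f=9, h=5) → closed; open now [(0,7) g=4 f=11, (1,5) g=5 f=9, (2,6) g=3 f=9, (3,6) g=2 f=9, (4,6) g=1 f=9]
step 3: expand (1,5) (f=9, h=4) → closed; open now [(0,5) g=6 f=11, (0,7) g=4 f=11, (1,4) g=6 f=9, (2,5) g=6 f=11, (2,6) g=3 f=9, (3,6) g=2 f=9, (4,6) g=1 f=9]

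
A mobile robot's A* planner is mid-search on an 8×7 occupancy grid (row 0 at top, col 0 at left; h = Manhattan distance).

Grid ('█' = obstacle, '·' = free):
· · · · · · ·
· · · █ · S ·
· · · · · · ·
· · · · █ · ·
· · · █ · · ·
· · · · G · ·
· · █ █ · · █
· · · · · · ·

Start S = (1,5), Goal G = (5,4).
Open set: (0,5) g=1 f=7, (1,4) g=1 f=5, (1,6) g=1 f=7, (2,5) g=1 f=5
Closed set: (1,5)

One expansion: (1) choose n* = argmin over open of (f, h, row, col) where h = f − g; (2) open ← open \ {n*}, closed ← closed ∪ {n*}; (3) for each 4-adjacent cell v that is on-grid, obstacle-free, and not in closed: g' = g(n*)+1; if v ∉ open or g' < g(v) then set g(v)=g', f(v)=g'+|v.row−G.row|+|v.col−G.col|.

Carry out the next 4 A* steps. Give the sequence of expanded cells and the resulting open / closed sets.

step 1: expand (1,4) (f=5, h=4) → closed; open now [(0,4) g=2 f=7, (0,5) g=1 f=7, (1,6) g=1 f=7, (2,4) g=2 f=5, (2,5) g=1 f=5]
step 2: expand (2,4) (f=5, h=3) → closed; open now [(0,4) g=2 f=7, (0,5) g=1 f=7, (1,6) g=1 f=7, (2,3) g=3 f=7, (2,5) g=1 f=5]
step 3: expand (2,5) (f=5, h=4) → closed; open now [(0,4) g=2 f=7, (0,5) g=1 f=7, (1,6) g=1 f=7, (2,3) g=3 f=7, (2,6) g=2 f=7, (3,5) g=2 f=5]
step 4: expand (3,5) (f=5, h=3) → closed; open now [(0,4) g=2 f=7, (0,5) g=1 f=7, (1,6) g=1 f=7, (2,3) g=3 f=7, (2,6) g=2 f=7, (3,6) g=3 f=7, (4,5) g=3 f=5]

order=[(1,4) → (2,4) → (2,5) → (3,5)]; open=[(0,4) g=2 f=7, (0,5) g=1 f=7, (1,6) g=1 f=7, (2,3) g=3 f=7, (2,6) g=2 f=7, (3,6) g=3 f=7, (4,5) g=3 f=5]; closed=[(1,4), (1,5), (2,4), (2,5), (3,5)]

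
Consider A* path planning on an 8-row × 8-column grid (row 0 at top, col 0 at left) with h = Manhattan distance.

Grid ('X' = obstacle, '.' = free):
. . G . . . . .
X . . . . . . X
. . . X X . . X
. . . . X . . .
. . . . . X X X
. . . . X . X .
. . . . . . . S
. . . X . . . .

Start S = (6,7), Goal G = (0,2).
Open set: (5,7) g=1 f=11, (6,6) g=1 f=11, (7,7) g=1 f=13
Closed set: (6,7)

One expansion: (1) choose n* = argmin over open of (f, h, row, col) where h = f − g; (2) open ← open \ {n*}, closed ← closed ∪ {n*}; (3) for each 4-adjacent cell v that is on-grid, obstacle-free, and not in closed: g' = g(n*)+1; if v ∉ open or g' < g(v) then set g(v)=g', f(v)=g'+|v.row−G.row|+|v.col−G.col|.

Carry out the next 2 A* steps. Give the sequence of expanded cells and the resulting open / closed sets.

order=[(5,7) → (6,6)]; open=[(6,5) g=2 f=11, (7,6) g=2 f=13, (7,7) g=1 f=13]; closed=[(5,7), (6,6), (6,7)]

step 1: expand (5,7) (f=11, h=10) → closed; open now [(6,6) g=1 f=11, (7,7) g=1 f=13]
step 2: expand (6,6) (f=11, h=10) → closed; open now [(6,5) g=2 f=11, (7,6) g=2 f=13, (7,7) g=1 f=13]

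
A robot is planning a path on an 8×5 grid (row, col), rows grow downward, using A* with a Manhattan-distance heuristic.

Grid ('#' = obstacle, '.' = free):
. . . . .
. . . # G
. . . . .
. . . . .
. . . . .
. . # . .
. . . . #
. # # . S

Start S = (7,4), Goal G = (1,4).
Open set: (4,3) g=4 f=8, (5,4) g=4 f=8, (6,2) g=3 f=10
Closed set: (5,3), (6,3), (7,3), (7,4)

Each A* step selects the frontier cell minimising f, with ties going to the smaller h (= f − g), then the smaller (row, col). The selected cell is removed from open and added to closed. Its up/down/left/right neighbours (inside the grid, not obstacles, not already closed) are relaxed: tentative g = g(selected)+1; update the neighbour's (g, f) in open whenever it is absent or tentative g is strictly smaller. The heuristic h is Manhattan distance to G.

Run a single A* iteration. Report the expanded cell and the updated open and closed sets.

expanded=(4,3); open=[(3,3) g=5 f=8, (4,2) g=5 f=10, (4,4) g=5 f=8, (5,4) g=4 f=8, (6,2) g=3 f=10]; closed=[(4,3), (5,3), (6,3), (7,3), (7,4)]

step 1: expand (4,3) (f=8, h=4) → closed; open now [(3,3) g=5 f=8, (4,2) g=5 f=10, (4,4) g=5 f=8, (5,4) g=4 f=8, (6,2) g=3 f=10]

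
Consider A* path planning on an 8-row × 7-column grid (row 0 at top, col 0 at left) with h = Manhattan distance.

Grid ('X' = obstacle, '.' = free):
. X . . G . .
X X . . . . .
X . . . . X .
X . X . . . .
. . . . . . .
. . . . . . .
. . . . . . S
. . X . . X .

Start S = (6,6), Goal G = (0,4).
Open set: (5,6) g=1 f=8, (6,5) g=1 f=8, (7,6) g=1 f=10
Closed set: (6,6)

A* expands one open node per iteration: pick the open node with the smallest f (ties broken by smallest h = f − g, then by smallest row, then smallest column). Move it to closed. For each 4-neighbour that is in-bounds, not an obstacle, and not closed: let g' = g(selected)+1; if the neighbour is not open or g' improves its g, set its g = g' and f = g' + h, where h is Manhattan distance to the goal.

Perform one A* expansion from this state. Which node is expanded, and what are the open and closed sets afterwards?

expanded=(5,6); open=[(4,6) g=2 f=8, (5,5) g=2 f=8, (6,5) g=1 f=8, (7,6) g=1 f=10]; closed=[(5,6), (6,6)]

step 1: expand (5,6) (f=8, h=7) → closed; open now [(4,6) g=2 f=8, (5,5) g=2 f=8, (6,5) g=1 f=8, (7,6) g=1 f=10]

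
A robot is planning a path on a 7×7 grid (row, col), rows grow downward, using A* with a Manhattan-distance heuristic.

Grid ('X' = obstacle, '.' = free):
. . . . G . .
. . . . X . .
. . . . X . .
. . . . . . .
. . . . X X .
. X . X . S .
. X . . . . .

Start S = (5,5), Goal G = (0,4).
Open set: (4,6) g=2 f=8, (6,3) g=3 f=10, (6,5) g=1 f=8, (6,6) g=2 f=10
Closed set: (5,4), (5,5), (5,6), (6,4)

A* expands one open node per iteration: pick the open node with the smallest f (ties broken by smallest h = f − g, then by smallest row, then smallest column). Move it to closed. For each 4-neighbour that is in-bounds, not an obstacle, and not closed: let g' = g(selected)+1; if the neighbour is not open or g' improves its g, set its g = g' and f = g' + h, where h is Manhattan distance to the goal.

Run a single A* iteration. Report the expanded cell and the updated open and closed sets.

step 1: expand (4,6) (f=8, h=6) → closed; open now [(3,6) g=3 f=8, (6,3) g=3 f=10, (6,5) g=1 f=8, (6,6) g=2 f=10]

expanded=(4,6); open=[(3,6) g=3 f=8, (6,3) g=3 f=10, (6,5) g=1 f=8, (6,6) g=2 f=10]; closed=[(4,6), (5,4), (5,5), (5,6), (6,4)]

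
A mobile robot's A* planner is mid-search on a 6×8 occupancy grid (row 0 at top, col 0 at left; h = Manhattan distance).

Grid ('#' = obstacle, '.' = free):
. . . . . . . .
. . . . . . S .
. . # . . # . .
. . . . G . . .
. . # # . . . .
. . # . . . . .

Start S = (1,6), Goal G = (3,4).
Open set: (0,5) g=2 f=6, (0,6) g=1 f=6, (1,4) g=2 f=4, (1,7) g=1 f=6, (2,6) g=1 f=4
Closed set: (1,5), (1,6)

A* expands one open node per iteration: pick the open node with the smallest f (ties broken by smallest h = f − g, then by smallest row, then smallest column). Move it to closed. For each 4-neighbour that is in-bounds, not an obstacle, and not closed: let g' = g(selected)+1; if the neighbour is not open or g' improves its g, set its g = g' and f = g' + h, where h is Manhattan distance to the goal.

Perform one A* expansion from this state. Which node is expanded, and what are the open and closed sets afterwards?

expanded=(1,4); open=[(0,4) g=3 f=6, (0,5) g=2 f=6, (0,6) g=1 f=6, (1,3) g=3 f=6, (1,7) g=1 f=6, (2,4) g=3 f=4, (2,6) g=1 f=4]; closed=[(1,4), (1,5), (1,6)]

step 1: expand (1,4) (f=4, h=2) → closed; open now [(0,4) g=3 f=6, (0,5) g=2 f=6, (0,6) g=1 f=6, (1,3) g=3 f=6, (1,7) g=1 f=6, (2,4) g=3 f=4, (2,6) g=1 f=4]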